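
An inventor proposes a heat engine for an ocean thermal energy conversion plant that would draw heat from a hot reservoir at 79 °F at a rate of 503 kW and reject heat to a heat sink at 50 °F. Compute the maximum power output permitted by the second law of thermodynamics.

Ẇ_max ≈ 27.1 kW

T_H = 79 °F → (79 − 32) × 5/9 = 26.11 °C = 299.26 K.
T_C = 50 °F → (50 − 32) × 5/9 = 10.00 °C = 283.15 K.
By the Carnot theorem, η_max = 1 − T_C/T_H = 1 − 283.15/299.26 = 0.0538.
W_max = η_max · Q_H = 0.0538 × 503 = 27.1 kW.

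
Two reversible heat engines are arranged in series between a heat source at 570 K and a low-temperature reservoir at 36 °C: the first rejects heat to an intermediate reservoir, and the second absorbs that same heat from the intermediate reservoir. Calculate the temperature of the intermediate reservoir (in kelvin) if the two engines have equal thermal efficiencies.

T_C = 36 °C → 36 + 273.15 = 309.15 K.
Equal efficiencies require 1 − T_m/T_H = 1 − T_C/T_m, i.e. T_m/T_H = T_C/T_m, so T_m = √(T_H·T_C) = √(570.00 × 309.15) = 420 K.

T_m ≈ 420 K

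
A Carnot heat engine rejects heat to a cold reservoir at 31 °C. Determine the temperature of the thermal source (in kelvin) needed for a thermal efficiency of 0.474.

T_C = 31 °C → 31 + 273.15 = 304.15 K.
From η = 1 − T_C/T_H, solving for T_H gives T_H = T_C/(1 − η) = 304.15/(1 − 0.474) = 578.2 K.

T_H ≈ 578.2 K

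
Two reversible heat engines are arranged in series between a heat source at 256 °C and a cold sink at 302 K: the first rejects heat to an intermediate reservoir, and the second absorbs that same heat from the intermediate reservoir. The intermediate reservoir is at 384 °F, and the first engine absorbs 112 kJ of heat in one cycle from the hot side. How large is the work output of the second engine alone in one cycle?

T_H = 256 °C → 256 + 273.15 = 529.15 K.
T_m = 384 °F → (384 − 32) × 5/9 = 195.56 °C = 468.71 K.
Heat entering the second stage: Q_m = Q_H·(T_m/T_H) = 112 × 468.71/529.15 = 99.2 kJ.
Second-stage efficiency η₂ = 1 − T_C/T_m = 1 − 302.00/468.71 = 0.3557, so W₂ = η₂·Q_m = 35.3 kJ.

W₂ ≈ 35.3 kJ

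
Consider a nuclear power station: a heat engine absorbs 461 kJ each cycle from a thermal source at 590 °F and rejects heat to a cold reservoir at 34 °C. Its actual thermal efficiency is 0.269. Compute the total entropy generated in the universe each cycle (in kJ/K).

ΔS_univ ≈ 0.307 kJ/K

T_H = 590 °F → (590 − 32) × 5/9 = 310.00 °C = 583.15 K.
T_C = 34 °C → 34 + 273.15 = 307.15 K.
W = η·Q_H = 0.269 × 461 = 124.0 kJ, so Q_C = Q_H − W = 337.0 kJ.
Reservoir entropy changes: ΔS_H = −Q_H/T_H = −461/583.15 = -0.7905 kJ/K and ΔS_C = +Q_C/T_C = 337.0/307.15 = 1.097 kJ/K.
ΔS_univ = −Q_H/T_H + Q_C/T_C = 0.307 kJ/K (> 0, since η = 0.269 < η_Carnot = 0.473).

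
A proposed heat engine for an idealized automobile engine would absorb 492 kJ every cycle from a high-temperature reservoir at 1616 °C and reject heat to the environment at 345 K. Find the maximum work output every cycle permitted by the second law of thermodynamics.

W_max ≈ 402 kJ

T_H = 1616 °C → 1616 + 273.15 = 1889.15 K.
No engine can exceed the Carnot limit: η_max = 1 − T_C/T_H = 1 − 345.00/1889.15 = 0.8174.
W_max = η_max · Q_H = 0.8174 × 492 = 402 kJ.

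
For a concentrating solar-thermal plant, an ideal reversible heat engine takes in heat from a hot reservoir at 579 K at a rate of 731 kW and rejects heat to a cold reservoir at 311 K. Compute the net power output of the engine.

Ẇ ≈ 338 kW

For a reversible engine, η = 1 − T_C/T_H = 1 − 311.00/579.00 = 0.4629.
W = η·Q_H = 0.4629 × 731 = 338 kW.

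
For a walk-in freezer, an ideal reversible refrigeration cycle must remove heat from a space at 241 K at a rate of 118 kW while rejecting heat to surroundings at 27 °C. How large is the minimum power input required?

Ẇ_in ≈ 29.0 kW

T_H = 27 °C → 27 + 273.15 = 300.15 K.
Carnot COP: COP_R = T_C/(T_H − T_C) = 241.00/59.15 = 4.0744.
W = Q_C/COP_R = 118/4.0744 = 29.0 kW.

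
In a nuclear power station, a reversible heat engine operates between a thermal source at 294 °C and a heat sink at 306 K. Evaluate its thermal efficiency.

T_H = 294 °C → 294 + 273.15 = 567.15 K.
The Carnot efficiency is η = 1 − T_C/T_H = 1 − 306.00/567.15 = 0.460.

η ≈ 0.460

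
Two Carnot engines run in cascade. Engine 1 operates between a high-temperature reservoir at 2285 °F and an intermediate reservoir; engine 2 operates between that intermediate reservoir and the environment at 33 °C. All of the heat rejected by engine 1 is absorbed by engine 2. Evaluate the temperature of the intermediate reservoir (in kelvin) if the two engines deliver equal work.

T_H = 2285 °F → (2285 − 32) × 5/9 = 1251.67 °C = 1524.82 K.
T_C = 33 °C → 33 + 273.15 = 306.15 K.
For reversible stages Q_m = Q_H·(T_m/T_H). Setting W₁ = Q_H(1 − T_m/T_H) equal to W₂ = Q_m(1 − T_C/T_m) = Q_H·(T_m − T_C)/T_H gives T_H − T_m = T_m − T_C, so T_m = (T_H + T_C)/2 = (1524.82 + 306.15)/2 = 915.5 K.

T_m ≈ 915.5 K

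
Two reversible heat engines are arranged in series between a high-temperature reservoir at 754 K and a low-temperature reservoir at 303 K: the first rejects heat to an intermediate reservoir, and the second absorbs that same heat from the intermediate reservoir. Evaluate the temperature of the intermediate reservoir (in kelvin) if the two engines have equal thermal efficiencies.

Equal efficiencies require 1 − T_m/T_H = 1 − T_C/T_m, i.e. T_m/T_H = T_C/T_m, so T_m = √(T_H·T_C) = √(754.00 × 303.00) = 478.0 K.

T_m ≈ 478.0 K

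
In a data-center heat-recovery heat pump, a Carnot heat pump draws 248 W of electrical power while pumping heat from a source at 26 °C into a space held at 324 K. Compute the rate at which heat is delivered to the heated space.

Q̇_H ≈ 3230 W

T_C = 26 °C → 26 + 273.15 = 299.15 K.
For a reversible heat pump, COP_HP = T_H/(T_H − T_C) = 324.00/24.85 = 13.0382.
Q_H = COP_HP · W = 13.0382 × 248 = 3230 W.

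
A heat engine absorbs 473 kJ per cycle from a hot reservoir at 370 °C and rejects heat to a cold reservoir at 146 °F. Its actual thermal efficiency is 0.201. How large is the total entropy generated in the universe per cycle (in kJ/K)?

T_H = 370 °C → 370 + 273.15 = 643.15 K.
T_C = 146 °F → (146 − 32) × 5/9 = 63.33 °C = 336.48 K.
W = η·Q_H = 0.201 × 473 = 95.07 kJ, so Q_C = Q_H − W = 377.9 kJ.
Entropy balance on the reservoirs: −Q_H/T_H = -0.7354 kJ/K, +Q_C/T_C = 1.123 kJ/K.
ΔS_univ = −Q_H/T_H + Q_C/T_C = 0.388 kJ/K (> 0, since η = 0.201 < η_Carnot = 0.477).

ΔS_univ ≈ 0.388 kJ/K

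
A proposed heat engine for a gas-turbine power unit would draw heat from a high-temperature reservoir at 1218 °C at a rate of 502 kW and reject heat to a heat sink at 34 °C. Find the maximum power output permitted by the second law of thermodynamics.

Ẇ_max ≈ 399 kW

T_H = 1218 °C → 1218 + 273.15 = 1491.15 K.
T_C = 34 °C → 34 + 273.15 = 307.15 K.
By the Carnot theorem, η_max = 1 − T_C/T_H = 1 − 307.15/1491.15 = 0.7940.
W_max = η_max · Q_H = 0.7940 × 502 = 399 kW.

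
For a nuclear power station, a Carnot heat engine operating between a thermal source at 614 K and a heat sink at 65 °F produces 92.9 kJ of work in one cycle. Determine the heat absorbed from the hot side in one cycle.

Q_H ≈ 177 kJ

T_C = 65 °F → (65 − 32) × 5/9 = 18.33 °C = 291.48 K.
For a reversible engine, η = 1 − T_C/T_H = 1 − 291.48/614.00 = 0.5253.
Q_H = W/η = 92.9/0.5253 = 177 kJ.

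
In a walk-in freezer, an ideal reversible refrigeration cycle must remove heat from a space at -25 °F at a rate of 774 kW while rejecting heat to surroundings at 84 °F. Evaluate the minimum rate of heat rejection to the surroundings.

T_H = 84 °F → (84 − 32) × 5/9 = 28.89 °C = 302.04 K.
T_C = -25 °F → (-25 − 32) × 5/9 = -31.67 °C = 241.48 K.
For a reversible cycle Q_H/Q_C = T_H/T_C, so Q_H = Q_C·T_H/T_C = 774 × 302.04/241.48 = 968 kW.

Q̇_H ≈ 968 kW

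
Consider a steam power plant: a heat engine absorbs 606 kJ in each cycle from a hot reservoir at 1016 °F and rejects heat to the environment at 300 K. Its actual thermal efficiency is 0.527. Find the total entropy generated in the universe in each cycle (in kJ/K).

ΔS_univ ≈ 0.216 kJ/K

T_H = 1016 °F → (1016 − 32) × 5/9 = 546.67 °C = 819.82 K.
W = η·Q_H = 0.527 × 606 = 319.4 kJ, so Q_C = Q_H − W = 286.6 kJ.
Reservoir entropy changes: ΔS_H = −Q_H/T_H = −606/819.82 = -0.7392 kJ/K and ΔS_C = +Q_C/T_C = 286.6/300.00 = 0.9555 kJ/K.
ΔS_univ = −Q_H/T_H + Q_C/T_C = 0.216 kJ/K (> 0, since η = 0.527 < η_Carnot = 0.634).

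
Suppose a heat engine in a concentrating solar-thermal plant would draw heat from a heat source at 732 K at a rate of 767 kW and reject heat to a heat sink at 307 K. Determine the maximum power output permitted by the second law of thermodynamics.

No engine can exceed the Carnot limit: η_max = 1 − T_C/T_H = 1 − 307.00/732.00 = 0.5806.
W_max = η_max · Q_H = 0.5806 × 767 = 445 kW.

Ẇ_max ≈ 445 kW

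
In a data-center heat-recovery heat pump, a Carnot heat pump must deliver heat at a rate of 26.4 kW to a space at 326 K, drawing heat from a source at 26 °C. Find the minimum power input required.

Ẇ_in ≈ 2.17 kW

T_C = 26 °C → 26 + 273.15 = 299.15 K.
The Carnot heat-pump COP is COP_HP = T_H/(T_H − T_C) = 326.00/26.85 = 12.1415.
W = Q_H/COP_HP = 26.4/12.1415 = 2.17 kW.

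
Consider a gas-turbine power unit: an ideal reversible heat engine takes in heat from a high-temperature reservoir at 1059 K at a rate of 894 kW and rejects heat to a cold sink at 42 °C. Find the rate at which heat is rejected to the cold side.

Q̇_C ≈ 266 kW

T_C = 42 °C → 42 + 273.15 = 315.15 K.
For a reversible engine, η = 1 − T_C/T_H = 1 − 315.15/1059.00 = 0.7024.
For a reversible cycle Q_C/Q_H = T_C/T_H, so Q_C = 894 × 315.15/1059.00 = 266 kW.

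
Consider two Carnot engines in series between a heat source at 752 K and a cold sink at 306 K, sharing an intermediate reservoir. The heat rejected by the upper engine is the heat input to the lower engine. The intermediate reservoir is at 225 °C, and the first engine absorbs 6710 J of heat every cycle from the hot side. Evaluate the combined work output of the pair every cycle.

Two reversible stages in series are equivalent to a single Carnot engine between T_H and T_C, so η_total = 1 − T_C/T_H = 1 − 306.00/752.00 = 0.5931.
W_total = η_total · Q_H = 0.5931 × 6710 = 3980 J.

W_total ≈ 3980 J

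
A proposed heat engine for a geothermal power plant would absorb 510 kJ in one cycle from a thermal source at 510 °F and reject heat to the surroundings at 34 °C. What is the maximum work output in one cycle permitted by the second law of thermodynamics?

T_H = 510 °F → (510 − 32) × 5/9 = 265.56 °C = 538.71 K.
T_C = 34 °C → 34 + 273.15 = 307.15 K.
The second-law ceiling is the Carnot efficiency, η_max = 1 − T_C/T_H = 1 − 307.15/538.71 = 0.4298.
W_max = η_max · Q_H = 0.4298 × 510 = 219 kJ.

W_max ≈ 219 kJ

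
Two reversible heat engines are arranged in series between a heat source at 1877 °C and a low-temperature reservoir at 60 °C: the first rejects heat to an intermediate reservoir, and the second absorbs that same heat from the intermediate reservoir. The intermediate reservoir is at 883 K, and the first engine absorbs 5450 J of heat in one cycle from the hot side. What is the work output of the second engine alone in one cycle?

T_H = 1877 °C → 1877 + 273.15 = 2150.15 K.
T_C = 60 °C → 60 + 273.15 = 333.15 K.
Heat entering the second stage: Q_m = Q_H·(T_m/T_H) = 5450 × 883.00/2150.15 = 2240 J.
Second-stage efficiency η₂ = 1 − T_C/T_m = 1 − 333.15/883.00 = 0.6227, so W₂ = η₂·Q_m = 1390 J.

W₂ ≈ 1390 J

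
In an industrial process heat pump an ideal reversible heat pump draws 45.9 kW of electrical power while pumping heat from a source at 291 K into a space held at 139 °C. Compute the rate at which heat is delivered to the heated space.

T_H = 139 °C → 139 + 273.15 = 412.15 K.
The Carnot heat-pump COP is COP_HP = T_H/(T_H − T_C) = 412.15/121.15 = 3.4020.
Q_H = COP_HP · W = 3.4020 × 45.9 = 156.2 kW.

Q̇_H ≈ 156.2 kW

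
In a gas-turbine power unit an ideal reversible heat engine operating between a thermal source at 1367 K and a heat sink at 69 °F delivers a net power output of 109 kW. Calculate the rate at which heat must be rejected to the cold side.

T_C = 69 °F → (69 − 32) × 5/9 = 20.56 °C = 293.71 K.
For a reversible engine, η = 1 − T_C/T_H = 1 − 293.71/1367.00 = 0.7851.
Since Q_C/Q_H = T_C/T_H and Q_H = W/η, Q_C = W·T_C/(T_H − T_C) = 109 × 293.71/1073.29 = 29.83 kW.

Q̇_C ≈ 29.83 kW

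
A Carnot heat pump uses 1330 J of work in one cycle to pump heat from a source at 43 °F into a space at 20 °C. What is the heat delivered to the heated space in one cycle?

T_H = 20 °C → 20 + 273.15 = 293.15 K.
T_C = 43 °F → (43 − 32) × 5/9 = 6.11 °C = 279.26 K.
COP_HP = T_H/(T_H − T_C) = 293.15/13.89 = 21.1068.
Q_H = COP_HP · W = 21.1068 × 1330 = 28100 J.

Q_H ≈ 28100 J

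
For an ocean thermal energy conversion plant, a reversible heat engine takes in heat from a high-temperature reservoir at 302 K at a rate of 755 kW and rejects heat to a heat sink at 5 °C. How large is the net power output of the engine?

T_C = 5 °C → 5 + 273.15 = 278.15 K.
η_rev = 1 − T_C/T_H = 1 − 278.15/302.00 = 0.0790.
W = η·Q_H = 0.0790 × 755 = 59.6 kW.

Ẇ ≈ 59.6 kW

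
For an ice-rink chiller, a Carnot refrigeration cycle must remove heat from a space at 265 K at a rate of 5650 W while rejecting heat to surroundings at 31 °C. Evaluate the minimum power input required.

Ẇ_in ≈ 835 W

T_H = 31 °C → 31 + 273.15 = 304.15 K.
For a reversible refrigerator, COP_R = T_C/(T_H − T_C) = 265.00/39.15 = 6.7688.
W = Q_C/COP_R = 5650/6.7688 = 835 W.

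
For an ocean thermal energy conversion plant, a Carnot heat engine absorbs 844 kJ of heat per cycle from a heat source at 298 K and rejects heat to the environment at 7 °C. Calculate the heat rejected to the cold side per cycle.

T_C = 7 °C → 7 + 273.15 = 280.15 K.
Carnot efficiency: η = 1 − T_C/T_H = 1 − 280.15/298.00 = 0.0599.
For a reversible cycle Q_C/Q_H = T_C/T_H, so Q_C = 844 × 280.15/298.00 = 793 kJ.

Q_C ≈ 793 kJ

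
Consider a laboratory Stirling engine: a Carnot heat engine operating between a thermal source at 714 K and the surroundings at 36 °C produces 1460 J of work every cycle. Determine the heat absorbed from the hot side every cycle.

Q_H ≈ 2570 J

T_C = 36 °C → 36 + 273.15 = 309.15 K.
For a reversible engine, η = 1 − T_C/T_H = 1 − 309.15/714.00 = 0.5670.
Q_H = W/η = 1460/0.5670 = 2570 J.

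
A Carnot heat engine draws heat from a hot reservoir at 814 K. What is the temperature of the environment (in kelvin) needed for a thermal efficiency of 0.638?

From η = 1 − T_C/T_H, T_C = T_H·(1 − η) = 814.00 × (1 − 0.638) = 295 K.

T_C ≈ 295 K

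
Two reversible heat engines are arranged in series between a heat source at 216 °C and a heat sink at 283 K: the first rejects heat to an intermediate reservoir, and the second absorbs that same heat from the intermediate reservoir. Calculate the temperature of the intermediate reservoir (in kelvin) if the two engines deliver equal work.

T_H = 216 °C → 216 + 273.15 = 489.15 K.
For reversible stages Q_m = Q_H·(T_m/T_H). Setting W₁ = Q_H(1 − T_m/T_H) equal to W₂ = Q_m(1 − T_C/T_m) = Q_H·(T_m − T_C)/T_H gives T_H − T_m = T_m − T_C, so T_m = (T_H + T_C)/2 = (489.15 + 283.00)/2 = 386 K.

T_m ≈ 386 K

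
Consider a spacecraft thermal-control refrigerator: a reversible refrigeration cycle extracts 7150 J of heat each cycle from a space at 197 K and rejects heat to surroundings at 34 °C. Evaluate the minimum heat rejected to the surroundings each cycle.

Q_H ≈ 11150 J

T_H = 34 °C → 34 + 273.15 = 307.15 K.
For a reversible cycle Q_H/Q_C = T_H/T_C, so Q_H = Q_C·T_H/T_C = 7150 × 307.15/197.00 = 11150 J.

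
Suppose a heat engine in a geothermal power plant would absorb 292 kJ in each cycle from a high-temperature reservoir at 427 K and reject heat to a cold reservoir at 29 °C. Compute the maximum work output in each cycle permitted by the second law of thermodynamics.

T_C = 29 °C → 29 + 273.15 = 302.15 K.
No engine can exceed the Carnot limit: η_max = 1 − T_C/T_H = 1 − 302.15/427.00 = 0.2924.
W_max = η_max · Q_H = 0.2924 × 292 = 85.38 kJ.

W_max ≈ 85.38 kJ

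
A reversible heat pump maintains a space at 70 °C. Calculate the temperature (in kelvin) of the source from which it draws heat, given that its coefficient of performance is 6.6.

T_H = 70 °C → 70 + 273.15 = 343.15 K.
COP_HP = T_H/(T_H − T_C) ⇒ T_C = T_H·(COP_HP − 1)/COP_HP = 343.15 × (6.6 − 1)/6.6 = 291 K.

T_C ≈ 291 K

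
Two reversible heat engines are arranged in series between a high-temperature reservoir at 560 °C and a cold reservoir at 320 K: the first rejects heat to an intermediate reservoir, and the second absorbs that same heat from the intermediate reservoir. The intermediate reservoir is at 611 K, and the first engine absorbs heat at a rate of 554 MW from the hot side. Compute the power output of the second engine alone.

Ẇ₂ ≈ 193.5 MW

T_H = 560 °C → 560 + 273.15 = 833.15 K.
Heat entering the second stage: Q_m = Q_H·(T_m/T_H) = 554 × 611.00/833.15 = 406.3 MW.
Second-stage efficiency η₂ = 1 − T_C/T_m = 1 − 320.00/611.00 = 0.4763, so W₂ = η₂·Q_m = 193.5 MW.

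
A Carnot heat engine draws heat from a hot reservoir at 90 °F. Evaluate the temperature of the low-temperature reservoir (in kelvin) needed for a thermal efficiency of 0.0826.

T_C ≈ 280 K

T_H = 90 °F → (90 − 32) × 5/9 = 32.22 °C = 305.37 K.
From η = 1 − T_C/T_H, T_C = T_H·(1 − η) = 305.37 × (1 − 0.0826) = 280 K.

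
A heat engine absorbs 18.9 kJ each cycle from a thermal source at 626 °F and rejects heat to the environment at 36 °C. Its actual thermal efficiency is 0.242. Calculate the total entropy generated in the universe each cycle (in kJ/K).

ΔS_univ ≈ 0.0150 kJ/K

T_H = 626 °F → (626 − 32) × 5/9 = 330.00 °C = 603.15 K.
T_C = 36 °C → 36 + 273.15 = 309.15 K.
W = η·Q_H = 0.242 × 18.9 = 4.574 kJ, so Q_C = Q_H − W = 14.33 kJ.
Entropy balance on the reservoirs: −Q_H/T_H = -0.03134 kJ/K, +Q_C/T_C = 0.04634 kJ/K.
ΔS_univ = −Q_H/T_H + Q_C/T_C = 0.0150 kJ/K (> 0, since η = 0.242 < η_Carnot = 0.487).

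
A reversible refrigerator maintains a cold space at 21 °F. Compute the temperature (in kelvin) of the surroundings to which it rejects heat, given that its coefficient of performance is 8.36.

T_H ≈ 299.0 K

T_C = 21 °F → (21 − 32) × 5/9 = -6.11 °C = 267.04 K.
COP_R = T_C/(T_H − T_C) ⇒ T_H = T_C·(1 + 1/COP_R) = 267.04 × (1 + 1/8.36) = 299.0 K.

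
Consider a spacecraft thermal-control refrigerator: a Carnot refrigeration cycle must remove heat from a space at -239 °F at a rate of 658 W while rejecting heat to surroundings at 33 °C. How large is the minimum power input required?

T_H = 33 °C → 33 + 273.15 = 306.15 K.
T_C = -239 °F → (-239 − 32) × 5/9 = -150.56 °C = 122.59 K.
The reversible coefficient of performance is COP_R = T_C/(T_H − T_C) = 122.59/183.56 = 0.6679.
W = Q_C/COP_R = 658/0.6679 = 985.2 W.

Ẇ_in ≈ 985.2 W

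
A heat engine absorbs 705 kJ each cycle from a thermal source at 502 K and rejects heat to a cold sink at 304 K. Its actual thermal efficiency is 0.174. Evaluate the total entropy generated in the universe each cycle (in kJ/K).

W = η·Q_H = 0.174 × 705 = 122.7 kJ, so Q_C = Q_H − W = 582.3 kJ.
Entropy balance on the reservoirs: −Q_H/T_H = -1.404 kJ/K, +Q_C/T_C = 1.916 kJ/K.
ΔS_univ = −Q_H/T_H + Q_C/T_C = 0.511 kJ/K (> 0, since η = 0.174 < η_Carnot = 0.394).

ΔS_univ ≈ 0.511 kJ/K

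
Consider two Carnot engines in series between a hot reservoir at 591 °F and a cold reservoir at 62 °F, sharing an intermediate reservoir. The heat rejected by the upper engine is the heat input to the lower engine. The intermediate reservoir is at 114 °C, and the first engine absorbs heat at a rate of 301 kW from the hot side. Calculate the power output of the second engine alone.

T_H = 591 °F → (591 − 32) × 5/9 = 310.56 °C = 583.71 K.
T_C = 62 °F → (62 − 32) × 5/9 = 16.67 °C = 289.82 K.
T_m = 114 °C → 114 + 273.15 = 387.15 K.
Heat entering the second stage: Q_m = Q_H·(T_m/T_H) = 301 × 387.15/583.71 = 199.6 kW.
Second-stage efficiency η₂ = 1 − T_C/T_m = 1 − 289.82/387.15 = 0.2514, so W₂ = η₂·Q_m = 50.19 kW.

Ẇ₂ ≈ 50.19 kW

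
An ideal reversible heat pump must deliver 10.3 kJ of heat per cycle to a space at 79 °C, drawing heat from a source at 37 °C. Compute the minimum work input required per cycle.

T_H = 79 °C → 79 + 273.15 = 352.15 K.
T_C = 37 °C → 37 + 273.15 = 310.15 K.
Reversible heating COP: COP_HP = T_H/(T_H − T_C) = 352.15/42.00 = 8.3845.
W = Q_H/COP_HP = 10.3/8.3845 = 1.23 kJ.

W_in ≈ 1.23 kJ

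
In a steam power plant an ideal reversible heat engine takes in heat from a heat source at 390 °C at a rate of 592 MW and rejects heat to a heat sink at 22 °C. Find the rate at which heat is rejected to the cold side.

Q̇_C ≈ 263.5 MW

T_H = 390 °C → 390 + 273.15 = 663.15 K.
T_C = 22 °C → 22 + 273.15 = 295.15 K.
Carnot efficiency: η = 1 − T_C/T_H = 1 − 295.15/663.15 = 0.5549.
For a reversible cycle Q_C/Q_H = T_C/T_H, so Q_C = 592 × 295.15/663.15 = 263.5 MW.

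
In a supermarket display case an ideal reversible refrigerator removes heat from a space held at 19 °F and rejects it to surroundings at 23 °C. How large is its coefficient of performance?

COP_R ≈ 8.80

T_H = 23 °C → 23 + 273.15 = 296.15 K.
T_C = 19 °F → (19 − 32) × 5/9 = -7.22 °C = 265.93 K.
The reversible coefficient of performance is COP_R = T_C/(T_H − T_C) = 265.93/(296.15 − 265.93) = 8.80.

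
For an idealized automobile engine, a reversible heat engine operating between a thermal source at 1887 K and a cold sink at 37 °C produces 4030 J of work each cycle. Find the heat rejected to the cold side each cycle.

T_C = 37 °C → 37 + 273.15 = 310.15 K.
Carnot efficiency: η = 1 − T_C/T_H = 1 − 310.15/1887.00 = 0.8356.
Since Q_C/Q_H = T_C/T_H and Q_H = W/η, Q_C = W·T_C/(T_H − T_C) = 4030 × 310.15/1576.85 = 793 J.

Q_C ≈ 793 J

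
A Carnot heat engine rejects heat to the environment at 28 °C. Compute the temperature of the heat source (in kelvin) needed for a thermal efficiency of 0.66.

T_H ≈ 886 K

T_C = 28 °C → 28 + 273.15 = 301.15 K.
From η = 1 − T_C/T_H, solving for T_H gives T_H = T_C/(1 − η) = 301.15/(1 − 0.66) = 886 K.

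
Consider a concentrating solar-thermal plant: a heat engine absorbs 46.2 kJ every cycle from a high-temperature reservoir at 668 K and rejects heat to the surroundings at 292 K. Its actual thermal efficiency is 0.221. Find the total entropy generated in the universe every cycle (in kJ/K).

ΔS_univ ≈ 0.05409 kJ/K

W = η·Q_H = 0.221 × 46.2 = 10.21 kJ, so Q_C = Q_H − W = 35.99 kJ.
Entropy balance on the reservoirs: −Q_H/T_H = -0.06916 kJ/K, +Q_C/T_C = 0.1233 kJ/K.
ΔS_univ = −Q_H/T_H + Q_C/T_C = 0.05409 kJ/K (> 0, since η = 0.221 < η_Carnot = 0.563).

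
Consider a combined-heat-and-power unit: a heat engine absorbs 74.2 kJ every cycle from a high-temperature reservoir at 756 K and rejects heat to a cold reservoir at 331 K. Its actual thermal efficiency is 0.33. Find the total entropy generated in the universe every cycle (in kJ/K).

W = η·Q_H = 0.33 × 74.2 = 24.49 kJ, so Q_C = Q_H − W = 49.71 kJ.
Reservoir entropy changes: ΔS_H = −Q_H/T_H = −74.2/756.00 = -0.09815 kJ/K and ΔS_C = +Q_C/T_C = 49.71/331.00 = 0.1502 kJ/K.
ΔS_univ = −Q_H/T_H + Q_C/T_C = 0.0520 kJ/K (> 0, since η = 0.33 < η_Carnot = 0.562).

ΔS_univ ≈ 0.0520 kJ/K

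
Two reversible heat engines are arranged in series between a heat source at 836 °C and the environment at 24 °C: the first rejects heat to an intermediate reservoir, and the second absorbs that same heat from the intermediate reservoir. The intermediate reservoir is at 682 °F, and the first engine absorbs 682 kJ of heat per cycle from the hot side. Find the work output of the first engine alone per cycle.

T_H = 836 °C → 836 + 273.15 = 1109.15 K.
T_C = 24 °C → 24 + 273.15 = 297.15 K.
T_m = 682 °F → (682 − 32) × 5/9 = 361.11 °C = 634.26 K.
First-stage efficiency η₁ = 1 − T_m/T_H = 1 − 634.26/1109.15 = 0.4282.
W₁ = η₁·Q_H = 0.4282 × 682 = 292 kJ.

W₁ ≈ 292 kJ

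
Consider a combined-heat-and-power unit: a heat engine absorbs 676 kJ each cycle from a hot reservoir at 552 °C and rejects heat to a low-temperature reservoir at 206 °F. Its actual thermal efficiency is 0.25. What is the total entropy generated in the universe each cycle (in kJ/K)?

ΔS_univ ≈ 0.552 kJ/K

T_H = 552 °C → 552 + 273.15 = 825.15 K.
T_C = 206 °F → (206 − 32) × 5/9 = 96.67 °C = 369.82 K.
W = η·Q_H = 0.25 × 676 = 169.0 kJ, so Q_C = Q_H − W = 507.0 kJ.
Reservoir entropy changes: ΔS_H = −Q_H/T_H = −676/825.15 = -0.8192 kJ/K and ΔS_C = +Q_C/T_C = 507.0/369.82 = 1.371 kJ/K.
ΔS_univ = −Q_H/T_H + Q_C/T_C = 0.552 kJ/K (> 0, since η = 0.25 < η_Carnot = 0.552).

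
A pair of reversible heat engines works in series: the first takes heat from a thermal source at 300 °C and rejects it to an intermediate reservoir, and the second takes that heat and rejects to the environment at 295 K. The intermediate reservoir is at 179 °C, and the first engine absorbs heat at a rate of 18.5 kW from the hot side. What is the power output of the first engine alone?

T_H = 300 °C → 300 + 273.15 = 573.15 K.
T_m = 179 °C → 179 + 273.15 = 452.15 K.
First-stage efficiency η₁ = 1 − T_m/T_H = 1 − 452.15/573.15 = 0.2111.
W₁ = η₁·Q_H = 0.2111 × 18.5 = 3.91 kW.

Ẇ₁ ≈ 3.91 kW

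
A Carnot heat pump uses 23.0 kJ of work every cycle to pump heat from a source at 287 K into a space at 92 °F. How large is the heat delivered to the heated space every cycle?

T_H = 92 °F → (92 − 32) × 5/9 = 33.33 °C = 306.48 K.
COP_HP = T_H/(T_H − T_C) = 306.48/19.48 = 15.7305.
Q_H = COP_HP · W = 15.7305 × 23.0 = 361.8 kJ.

Q_H ≈ 361.8 kJ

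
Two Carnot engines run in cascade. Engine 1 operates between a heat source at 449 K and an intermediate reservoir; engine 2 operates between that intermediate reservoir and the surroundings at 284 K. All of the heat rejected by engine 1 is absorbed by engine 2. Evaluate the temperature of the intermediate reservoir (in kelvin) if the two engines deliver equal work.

T_m ≈ 366 K

For reversible stages Q_m = Q_H·(T_m/T_H). Setting W₁ = Q_H(1 − T_m/T_H) equal to W₂ = Q_m(1 − T_C/T_m) = Q_H·(T_m − T_C)/T_H gives T_H − T_m = T_m − T_C, so T_m = (T_H + T_C)/2 = (449.00 + 284.00)/2 = 366 K.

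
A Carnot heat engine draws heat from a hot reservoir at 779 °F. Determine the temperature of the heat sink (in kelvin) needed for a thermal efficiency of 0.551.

T_H = 779 °F → (779 − 32) × 5/9 = 415.00 °C = 688.15 K.
From η = 1 − T_C/T_H, T_C = T_H·(1 − η) = 688.15 × (1 − 0.551) = 309 K.

T_C ≈ 309 K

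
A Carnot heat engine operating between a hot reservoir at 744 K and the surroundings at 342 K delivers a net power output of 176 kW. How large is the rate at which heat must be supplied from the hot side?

Since the cycle is reversible, η = 1 − T_C/T_H = 1 − 342.00/744.00 = 0.5403.
Q_H = W/η = 176/0.5403 = 326 kW.

Q̇_H ≈ 326 kW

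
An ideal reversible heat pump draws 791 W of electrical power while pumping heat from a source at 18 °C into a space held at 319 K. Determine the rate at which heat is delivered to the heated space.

Q̇_H ≈ 9060 W

T_C = 18 °C → 18 + 273.15 = 291.15 K.
For a reversible heat pump, COP_HP = T_H/(T_H − T_C) = 319.00/27.85 = 11.4542.
Q_H = COP_HP · W = 11.4542 × 791 = 9060 W.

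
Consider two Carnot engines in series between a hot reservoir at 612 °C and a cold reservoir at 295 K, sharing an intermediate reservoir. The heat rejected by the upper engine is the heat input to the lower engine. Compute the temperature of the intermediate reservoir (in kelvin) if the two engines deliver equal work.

T_m ≈ 590 K

T_H = 612 °C → 612 + 273.15 = 885.15 K.
For reversible stages Q_m = Q_H·(T_m/T_H). Setting W₁ = Q_H(1 − T_m/T_H) equal to W₂ = Q_m(1 − T_C/T_m) = Q_H·(T_m − T_C)/T_H gives T_H − T_m = T_m − T_C, so T_m = (T_H + T_C)/2 = (885.15 + 295.00)/2 = 590 K.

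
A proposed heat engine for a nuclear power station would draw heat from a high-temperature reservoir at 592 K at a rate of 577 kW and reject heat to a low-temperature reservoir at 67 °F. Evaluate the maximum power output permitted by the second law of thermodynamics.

T_C = 67 °F → (67 − 32) × 5/9 = 19.44 °C = 292.59 K.
The upper bound on efficiency is η_max = 1 − T_C/T_H = 1 − 292.59/592.00 = 0.5058.
W_max = η_max · Q_H = 0.5058 × 577 = 292 kW.

Ẇ_max ≈ 292 kW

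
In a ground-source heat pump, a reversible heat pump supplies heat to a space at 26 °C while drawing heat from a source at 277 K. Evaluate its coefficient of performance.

T_H = 26 °C → 26 + 273.15 = 299.15 K.
For a reversible heat pump, COP_HP = T_H/(T_H − T_C) = 299.15/(299.15 − 277.00) = 13.5.

COP_HP ≈ 13.5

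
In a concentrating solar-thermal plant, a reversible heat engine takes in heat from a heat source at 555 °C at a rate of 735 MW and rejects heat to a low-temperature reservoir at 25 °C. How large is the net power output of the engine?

Ẇ ≈ 470 MW

T_H = 555 °C → 555 + 273.15 = 828.15 K.
T_C = 25 °C → 25 + 273.15 = 298.15 K.
The Carnot efficiency is η = 1 − T_C/T_H = 1 − 298.15/828.15 = 0.6400.
W = η·Q_H = 0.6400 × 735 = 470 MW.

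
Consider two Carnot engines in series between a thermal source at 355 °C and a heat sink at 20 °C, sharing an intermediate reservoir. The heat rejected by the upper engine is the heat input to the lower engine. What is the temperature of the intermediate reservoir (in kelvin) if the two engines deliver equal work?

T_H = 355 °C → 355 + 273.15 = 628.15 K.
T_C = 20 °C → 20 + 273.15 = 293.15 K.
For reversible stages Q_m = Q_H·(T_m/T_H). Setting W₁ = Q_H(1 − T_m/T_H) equal to W₂ = Q_m(1 − T_C/T_m) = Q_H·(T_m − T_C)/T_H gives T_H − T_m = T_m − T_C, so T_m = (T_H + T_C)/2 = (628.15 + 293.15)/2 = 461 K.

T_m ≈ 461 K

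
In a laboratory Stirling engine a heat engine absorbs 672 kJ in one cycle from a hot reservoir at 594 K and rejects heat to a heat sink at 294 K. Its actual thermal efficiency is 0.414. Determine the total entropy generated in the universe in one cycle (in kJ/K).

ΔS_univ ≈ 0.208 kJ/K

W = η·Q_H = 0.414 × 672 = 278.2 kJ, so Q_C = Q_H − W = 393.8 kJ.
Entropy balance on the reservoirs: −Q_H/T_H = -1.131 kJ/K, +Q_C/T_C = 1.339 kJ/K.
ΔS_univ = −Q_H/T_H + Q_C/T_C = 0.208 kJ/K (> 0, since η = 0.414 < η_Carnot = 0.505).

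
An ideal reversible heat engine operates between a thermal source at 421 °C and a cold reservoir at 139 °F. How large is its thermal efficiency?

η ≈ 0.5209

T_H = 421 °C → 421 + 273.15 = 694.15 K.
T_C = 139 °F → (139 − 32) × 5/9 = 59.44 °C = 332.59 K.
The Carnot efficiency is η = 1 − T_C/T_H = 1 − 332.59/694.15 = 0.5209.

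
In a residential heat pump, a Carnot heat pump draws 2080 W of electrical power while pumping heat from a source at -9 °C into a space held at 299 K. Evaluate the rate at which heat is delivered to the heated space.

Q̇_H ≈ 17800 W

T_C = -9 °C → -9 + 273.15 = 264.15 K.
COP_HP = T_H/(T_H − T_C) = 299.00/34.85 = 8.5796.
Q_H = COP_HP · W = 8.5796 × 2080 = 17800 W.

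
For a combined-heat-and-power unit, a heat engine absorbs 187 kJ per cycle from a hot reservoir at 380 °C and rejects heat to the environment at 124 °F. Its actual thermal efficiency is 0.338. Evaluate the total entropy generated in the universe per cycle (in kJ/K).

T_H = 380 °C → 380 + 273.15 = 653.15 K.
T_C = 124 °F → (124 − 32) × 5/9 = 51.11 °C = 324.26 K.
W = η·Q_H = 0.338 × 187 = 63.21 kJ, so Q_C = Q_H − W = 123.8 kJ.
Entropy balance on the reservoirs: −Q_H/T_H = -0.2863 kJ/K, +Q_C/T_C = 0.3818 kJ/K.
ΔS_univ = −Q_H/T_H + Q_C/T_C = 0.09547 kJ/K (> 0, since η = 0.338 < η_Carnot = 0.504).

ΔS_univ ≈ 0.09547 kJ/K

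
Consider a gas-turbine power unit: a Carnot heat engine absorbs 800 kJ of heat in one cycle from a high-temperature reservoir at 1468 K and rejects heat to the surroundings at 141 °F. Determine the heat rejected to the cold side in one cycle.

Q_C ≈ 181.9 kJ

T_C = 141 °F → (141 − 32) × 5/9 = 60.56 °C = 333.71 K.
For a reversible engine, η = 1 − T_C/T_H = 1 − 333.71/1468.00 = 0.7727.
For a reversible cycle Q_C/Q_H = T_C/T_H, so Q_C = 800 × 333.71/1468.00 = 181.9 kJ.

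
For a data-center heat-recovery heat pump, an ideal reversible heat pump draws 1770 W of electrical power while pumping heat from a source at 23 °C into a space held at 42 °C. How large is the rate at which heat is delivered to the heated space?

Q̇_H ≈ 29400 W

T_H = 42 °C → 42 + 273.15 = 315.15 K.
T_C = 23 °C → 23 + 273.15 = 296.15 K.
For a reversible heat pump, COP_HP = T_H/(T_H − T_C) = 315.15/19.00 = 16.5868.
Q_H = COP_HP · W = 16.5868 × 1770 = 29400 W.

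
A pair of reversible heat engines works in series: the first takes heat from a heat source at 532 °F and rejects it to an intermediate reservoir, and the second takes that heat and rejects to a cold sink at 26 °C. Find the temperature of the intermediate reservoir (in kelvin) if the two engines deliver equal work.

T_H = 532 °F → (532 − 32) × 5/9 = 277.78 °C = 550.93 K.
T_C = 26 °C → 26 + 273.15 = 299.15 K.
For reversible stages Q_m = Q_H·(T_m/T_H). Setting W₁ = Q_H(1 − T_m/T_H) equal to W₂ = Q_m(1 − T_C/T_m) = Q_H·(T_m − T_C)/T_H gives T_H − T_m = T_m − T_C, so T_m = (T_H + T_C)/2 = (550.93 + 299.15)/2 = 425.0 K.

T_m ≈ 425.0 K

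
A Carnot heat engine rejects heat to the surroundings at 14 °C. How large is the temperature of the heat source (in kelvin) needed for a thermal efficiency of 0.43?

T_C = 14 °C → 14 + 273.15 = 287.15 K.
From η = 1 − T_C/T_H, solving for T_H gives T_H = T_C/(1 − η) = 287.15/(1 − 0.43) = 504 K.

T_H ≈ 504 K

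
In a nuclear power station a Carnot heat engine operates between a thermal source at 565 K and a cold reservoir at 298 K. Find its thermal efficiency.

η_rev = 1 − T_C/T_H = 1 − 298.00/565.00 = 0.473.

η ≈ 0.473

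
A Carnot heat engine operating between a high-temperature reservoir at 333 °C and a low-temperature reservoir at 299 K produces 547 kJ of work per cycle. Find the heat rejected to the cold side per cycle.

T_H = 333 °C → 333 + 273.15 = 606.15 K.
The Carnot efficiency is η = 1 − T_C/T_H = 1 − 299.00/606.15 = 0.5067.
Since Q_C/Q_H = T_C/T_H and Q_H = W/η, Q_C = W·T_C/(T_H − T_C) = 547 × 299.00/307.15 = 532 kJ.

Q_C ≈ 532 kJ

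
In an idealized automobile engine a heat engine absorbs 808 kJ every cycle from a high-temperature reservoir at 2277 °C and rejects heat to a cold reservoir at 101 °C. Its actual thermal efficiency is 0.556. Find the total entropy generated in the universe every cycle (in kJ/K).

T_H = 2277 °C → 2277 + 273.15 = 2550.15 K.
T_C = 101 °C → 101 + 273.15 = 374.15 K.
W = η·Q_H = 0.556 × 808 = 449.2 kJ, so Q_C = Q_H − W = 358.8 kJ.
The hot reservoir loses entropy Q_H/T_H = 808/2550.15 = 0.3168 kJ/K; the cold reservoir gains Q_C/T_C = 358.8/374.15 = 0.9588 kJ/K.
ΔS_univ = −Q_H/T_H + Q_C/T_C = 0.642 kJ/K (> 0, since η = 0.556 < η_Carnot = 0.853).

ΔS_univ ≈ 0.642 kJ/K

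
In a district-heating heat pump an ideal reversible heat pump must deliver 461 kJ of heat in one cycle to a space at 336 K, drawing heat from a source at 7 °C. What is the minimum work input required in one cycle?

W_in ≈ 76.63 kJ

T_C = 7 °C → 7 + 273.15 = 280.15 K.
Reversible heating COP: COP_HP = T_H/(T_H − T_C) = 336.00/55.85 = 6.0161.
W = Q_H/COP_HP = 461/6.0161 = 76.63 kJ.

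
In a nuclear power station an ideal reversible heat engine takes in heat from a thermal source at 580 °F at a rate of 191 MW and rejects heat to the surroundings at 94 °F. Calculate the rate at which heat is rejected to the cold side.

Q̇_C ≈ 102 MW

T_H = 580 °F → (580 − 32) × 5/9 = 304.44 °C = 577.59 K.
T_C = 94 °F → (94 − 32) × 5/9 = 34.44 °C = 307.59 K.
Since the cycle is reversible, η = 1 − T_C/T_H = 1 − 307.59/577.59 = 0.4675.
For a reversible cycle Q_C/Q_H = T_C/T_H, so Q_C = 191 × 307.59/577.59 = 102 MW.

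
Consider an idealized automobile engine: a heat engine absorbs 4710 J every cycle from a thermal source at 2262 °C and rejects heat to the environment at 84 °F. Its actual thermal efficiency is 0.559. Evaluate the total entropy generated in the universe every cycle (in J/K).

ΔS_univ ≈ 5.02 J/K

T_H = 2262 °C → 2262 + 273.15 = 2535.15 K.
T_C = 84 °F → (84 − 32) × 5/9 = 28.89 °C = 302.04 K.
W = η·Q_H = 0.559 × 4710 = 2633 J, so Q_C = Q_H − W = 2077 J.
The hot reservoir loses entropy Q_H/T_H = 4710/2535.15 = 1.858 J/K; the cold reservoir gains Q_C/T_C = 2077/302.04 = 6.877 J/K.
ΔS_univ = −Q_H/T_H + Q_C/T_C = 5.02 J/K (> 0, since η = 0.559 < η_Carnot = 0.881).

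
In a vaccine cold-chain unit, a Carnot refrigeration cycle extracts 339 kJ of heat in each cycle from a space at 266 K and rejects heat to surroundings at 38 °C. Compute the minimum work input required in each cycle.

W_in ≈ 57.5 kJ

T_H = 38 °C → 38 + 273.15 = 311.15 K.
Carnot COP: COP_R = T_C/(T_H − T_C) = 266.00/45.15 = 5.8915.
W = Q_C/COP_R = 339/5.8915 = 57.5 kJ.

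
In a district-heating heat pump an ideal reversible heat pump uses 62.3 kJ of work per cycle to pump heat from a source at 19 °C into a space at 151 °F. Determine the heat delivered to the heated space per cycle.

T_H = 151 °F → (151 − 32) × 5/9 = 66.11 °C = 339.26 K.
T_C = 19 °C → 19 + 273.15 = 292.15 K.
For a reversible heat pump, COP_HP = T_H/(T_H − T_C) = 339.26/47.11 = 7.2013.
Q_H = COP_HP · W = 7.2013 × 62.3 = 449 kJ.

Q_H ≈ 449 kJ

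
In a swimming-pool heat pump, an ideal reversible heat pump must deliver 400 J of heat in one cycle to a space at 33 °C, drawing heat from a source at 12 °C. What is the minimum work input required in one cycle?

W_in ≈ 27.44 J

T_H = 33 °C → 33 + 273.15 = 306.15 K.
T_C = 12 °C → 12 + 273.15 = 285.15 K.
COP_HP = T_H/(T_H − T_C) = 306.15/21.00 = 14.5786.
W = Q_H/COP_HP = 400/14.5786 = 27.44 J.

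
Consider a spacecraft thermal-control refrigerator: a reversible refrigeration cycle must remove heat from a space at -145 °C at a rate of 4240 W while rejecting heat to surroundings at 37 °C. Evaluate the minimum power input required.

Ẇ_in ≈ 6020 W

T_H = 37 °C → 37 + 273.15 = 310.15 K.
T_C = -145 °C → -145 + 273.15 = 128.15 K.
COP_R = T_C/(T_H − T_C) = 128.15/182.00 = 0.7041.
W = Q_C/COP_R = 4240/0.7041 = 6020 W.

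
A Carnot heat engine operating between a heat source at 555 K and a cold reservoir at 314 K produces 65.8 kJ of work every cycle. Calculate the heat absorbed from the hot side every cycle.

Q_H ≈ 152 kJ

Since the cycle is reversible, η = 1 − T_C/T_H = 1 − 314.00/555.00 = 0.4342.
Q_H = W/η = 65.8/0.4342 = 152 kJ.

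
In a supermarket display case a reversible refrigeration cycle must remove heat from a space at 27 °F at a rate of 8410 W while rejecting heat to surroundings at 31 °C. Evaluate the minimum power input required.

T_H = 31 °C → 31 + 273.15 = 304.15 K.
T_C = 27 °F → (27 − 32) × 5/9 = -2.78 °C = 270.37 K.
For a reversible refrigerator, COP_R = T_C/(T_H − T_C) = 270.37/33.78 = 8.0044.
W = Q_C/COP_R = 8410/8.0044 = 1051 W.

Ẇ_in ≈ 1051 W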